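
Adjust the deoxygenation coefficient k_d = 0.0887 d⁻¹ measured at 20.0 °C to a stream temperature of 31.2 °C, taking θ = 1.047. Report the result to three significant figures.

k_d ≈ 0.148 d⁻¹

k_d(T₂) = k_d(T₁) · θ^(T₂−T₁) = 0.0887 × 1.047^(31.2−20.0)
= 0.0887 × 1.047^11.2 = 0.0887 × 1.673 = 0.1484 d⁻¹.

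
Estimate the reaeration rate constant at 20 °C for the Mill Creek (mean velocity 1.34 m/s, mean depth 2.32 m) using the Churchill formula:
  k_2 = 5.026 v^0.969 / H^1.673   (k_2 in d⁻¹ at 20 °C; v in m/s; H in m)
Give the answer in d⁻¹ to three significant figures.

k_2 ≈ 1.63 d⁻¹

k_2 = 5.026 × 1.34^0.969 / 2.32^1.673 = 5.026 × 1.328 / 4.088 = 1.633 d⁻¹.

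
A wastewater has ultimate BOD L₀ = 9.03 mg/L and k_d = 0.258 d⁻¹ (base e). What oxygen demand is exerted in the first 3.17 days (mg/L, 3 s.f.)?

y_t = L₀(1 − e^(−k_d t)) = 9.03 × (1 − e^(−0.258×3.17))
= 9.03 × (1 − 0.4414) = 9.03 × 0.5586 = 5.044 mg/L.

y ≈ 5.04 mg/L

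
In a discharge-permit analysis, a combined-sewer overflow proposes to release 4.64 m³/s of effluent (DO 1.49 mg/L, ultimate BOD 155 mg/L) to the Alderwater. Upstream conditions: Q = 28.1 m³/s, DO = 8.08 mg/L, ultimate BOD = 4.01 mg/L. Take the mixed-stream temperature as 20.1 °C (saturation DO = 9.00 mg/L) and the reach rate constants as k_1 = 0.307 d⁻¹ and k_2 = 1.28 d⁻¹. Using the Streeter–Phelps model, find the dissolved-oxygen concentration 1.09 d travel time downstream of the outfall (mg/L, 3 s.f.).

DO ≈ 4.79 mg/L

Mixed DO = (28.1×8.08 + 4.64×1.49)/(28.1+4.64) = 234.0/32.74 = 7.146 mg/L.
Mixed L₀ = (28.1×4.01 + 4.64×155)/(32.74) = 831.9/32.74 = 25.41 mg/L.
Initial deficit D₀ = C_s − DO₀ = 9.00 − 7.146 = 1.854 mg/L.
D(1.09) = [0.307×25.41/(1.28−0.307)](e^(−0.307×1.09) − e^(−1.28×1.09)) + 1.854 e^(−1.28×1.09)
= 8.017 × (0.7156 − 0.2478) + 1.854 × 0.2478 = 4.210 mg/L.
DO = 9.00 − 4.210 = 4.790 mg/L.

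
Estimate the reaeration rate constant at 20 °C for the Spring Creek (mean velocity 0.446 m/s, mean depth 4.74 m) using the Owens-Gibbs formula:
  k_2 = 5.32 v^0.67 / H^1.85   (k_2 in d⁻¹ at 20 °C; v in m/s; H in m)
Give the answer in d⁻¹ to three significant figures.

k_2 = 5.32 × 0.446^0.67 / 4.74^1.85 = 5.32 × 0.5822 / 17.79 = 0.1741 d⁻¹.

k_2 ≈ 0.174 d⁻¹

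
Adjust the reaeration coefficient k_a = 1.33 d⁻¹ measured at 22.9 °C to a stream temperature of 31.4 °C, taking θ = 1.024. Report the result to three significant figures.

k_a(T₂) = k_a(T₁) · θ^(T₂−T₁) = 1.33 × 1.024^(31.4−22.9)
= 1.33 × 1.024^8.50 = 1.33 × 1.223 = 1.627 d⁻¹.

k_a ≈ 1.63 d⁻¹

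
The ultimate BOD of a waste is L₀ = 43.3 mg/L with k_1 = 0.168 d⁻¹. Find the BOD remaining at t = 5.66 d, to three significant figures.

L_t = L₀ e^(−k_1 t) = 43.3 × e^(−0.168×5.66) = 43.3 × 0.3864 = 16.73 mg/L.

L ≈ 16.7 mg/L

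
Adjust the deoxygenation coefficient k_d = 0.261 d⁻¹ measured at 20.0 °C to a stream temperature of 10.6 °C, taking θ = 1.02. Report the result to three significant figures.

k_d(T₂) = k_d(T₁) · θ^(T₂−T₁) = 0.261 × 1.02^(10.6−20.0)
= 0.261 × 1.02^-9.40 = 0.261 × 0.8302 = 0.2167 d⁻¹.

k_d ≈ 0.217 d⁻¹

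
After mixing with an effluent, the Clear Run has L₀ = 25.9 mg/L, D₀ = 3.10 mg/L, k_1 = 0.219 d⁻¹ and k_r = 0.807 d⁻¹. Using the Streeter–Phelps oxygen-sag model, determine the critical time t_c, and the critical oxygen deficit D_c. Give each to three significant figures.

t_c ≈ 1.56 d; D_c ≈ 5.00 mg/L

t_c = [1/(k_r−k_1)] ln[(k_r/k_1)(1 − D₀(k_r−k_1)/(k_1 L₀))]
= [1/(0.807−0.219)] ln[(0.807/0.219)(1 − 3.10×0.5880/(0.219×25.9))]
= (1/0.5880) ln[3.685 × 0.6786] = 1.701 × ln(2.501) = 1.701 × 0.9166 = 1.559 d.
L(t_c) = L₀ e^(−k_1 t_c) = 25.9 × 0.7108 = 18.41 mg/L, and at the critical point k_r D_c = k_1 L, so D_c = (0.219/0.807) × 18.41 = 4.996 mg/L.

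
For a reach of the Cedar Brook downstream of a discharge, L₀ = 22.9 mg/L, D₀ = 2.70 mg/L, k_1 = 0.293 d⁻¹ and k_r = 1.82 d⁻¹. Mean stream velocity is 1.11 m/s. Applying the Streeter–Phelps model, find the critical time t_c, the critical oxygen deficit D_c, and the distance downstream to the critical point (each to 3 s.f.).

t_c = [1/(k_r−k_1)] ln[(k_r/k_1)(1 − D₀(k_r−k_1)/(k_1 L₀))]
= [1/(1.82−0.293)] ln[(1.82/0.293)(1 − 2.70×1.527/(0.293×22.9))]
= (1/1.527) ln[6.212 × 0.3855] = 0.6549 × ln(2.395) = 0.6549 × 0.8733 = 0.5719 d.
L(t_c) = L₀ e^(−k_1 t_c) = 22.9 × 0.8457 = 19.37 mg/L, and at the critical point k_r D_c = k_1 L, so D_c = (0.293/1.82) × 19.37 = 3.118 mg/L.
x_c = v t_c = 1.11 m/s × 0.5719 d × 86400 s/d = 54850 m ≈ 54.8 km.

t_c ≈ 0.572 d; D_c ≈ 3.12 mg/L; x_c ≈ 54.8 km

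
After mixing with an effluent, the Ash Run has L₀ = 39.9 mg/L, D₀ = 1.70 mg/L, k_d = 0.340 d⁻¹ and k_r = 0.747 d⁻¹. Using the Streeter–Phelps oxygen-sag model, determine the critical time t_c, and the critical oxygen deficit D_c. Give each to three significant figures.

t_c = [1/(k_r−k_d)] ln[(k_r/k_d)(1 − D₀(k_r−k_d)/(k_d L₀))]
= [1/(0.747−0.340)] ln[(0.747/0.340)(1 − 1.70×0.4070/(0.340×39.9))]
= (1/0.4070) ln[2.197 × 0.9490] = 2.457 × ln(2.085) = 2.457 × 0.7348 = 1.805 d.
D_c = (k_d/k_r) L₀ e^(−k_d t_c) = (0.340/0.747) × 39.9 × e^(−0.340×1.805) = 0.4552 × 39.9 × 0.5413 = 9.830 mg/L.

t_c ≈ 1.81 d; D_c ≈ 9.83 mg/L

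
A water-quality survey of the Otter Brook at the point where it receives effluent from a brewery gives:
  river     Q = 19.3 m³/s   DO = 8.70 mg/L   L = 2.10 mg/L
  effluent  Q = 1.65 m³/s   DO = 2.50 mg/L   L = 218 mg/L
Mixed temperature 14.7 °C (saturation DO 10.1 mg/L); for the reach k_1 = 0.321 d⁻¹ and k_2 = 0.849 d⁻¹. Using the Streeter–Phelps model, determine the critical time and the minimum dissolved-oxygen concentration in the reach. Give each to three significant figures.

t_c ≈ 1.51 d; minimum DO ≈ 5.65 mg/L

Mixed DO = (19.3×8.70 + 1.65×2.50)/(19.3+1.65) = 172.0/20.95 = 8.212 mg/L.
Mixed L₀ = (19.3×2.10 + 1.65×218)/(20.95) = 400.2/20.95 = 19.10 mg/L.
Initial deficit D₀ = C_s − DO₀ = 10.1 − 8.212 = 1.888 mg/L.
t_c = (1/0.5280) ln[(0.849/0.321)(1 − 1.888×0.5280/(0.321×19.10))] = 1.894 × ln(2.215) = 1.506 d.
D_c = (0.321/0.849) × 19.10 × e^(−0.321×1.506) = 0.3781 × 19.10 × 0.6167 = 4.454 mg/L.
Minimum DO = 10.1 − 4.454 = 5.646 mg/L.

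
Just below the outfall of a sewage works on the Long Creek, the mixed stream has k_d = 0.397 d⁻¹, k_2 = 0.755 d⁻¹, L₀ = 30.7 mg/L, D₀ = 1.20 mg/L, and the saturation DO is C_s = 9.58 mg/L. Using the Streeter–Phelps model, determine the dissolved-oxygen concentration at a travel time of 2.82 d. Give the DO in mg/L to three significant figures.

k_d L₀/(k_2−k_d) = 0.397×30.7/(0.755−0.397) = 12.19/0.3580 = 34.04 mg/L.
e^(−k_d t) = e^(−0.397×2.820) = 0.3264; e^(−k_2 t) = e^(−0.755×2.820) = 0.1189.
D = 34.04 × (0.3264 − 0.1189) + 1.20 × 0.1189 = 7.064 + 0.1427 = 7.206 mg/L.
DO = C_s − D = 9.58 − 7.206 = 2.374 mg/L.

DO ≈ 2.37 mg/L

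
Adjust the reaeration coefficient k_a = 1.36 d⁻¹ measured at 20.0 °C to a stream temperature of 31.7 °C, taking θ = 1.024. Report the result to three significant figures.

k_a(T₂) = k_a(T₁) · θ^(T₂−T₁) = 1.36 × 1.024^(31.7−20.0)
= 1.36 × 1.024^11.7 = 1.36 × 1.320 = 1.795 d⁻¹.

k_a ≈ 1.79 d⁻¹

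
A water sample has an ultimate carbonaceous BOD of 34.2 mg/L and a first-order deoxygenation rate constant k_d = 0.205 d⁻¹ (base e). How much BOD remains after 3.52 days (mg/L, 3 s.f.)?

L_t = L₀ e^(−k_d t) = 34.2 × e^(−0.205×3.52) = 34.2 × 0.4860 = 16.62 mg/L.

L ≈ 16.6 mg/L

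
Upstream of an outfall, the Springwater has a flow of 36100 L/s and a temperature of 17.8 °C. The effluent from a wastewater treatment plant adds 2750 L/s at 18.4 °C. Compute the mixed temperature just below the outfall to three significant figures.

Flow-weighted mixing: C = (Q_r C_r + Q_w C_w)/(Q_r + Q_w)
= (36100×17.8 + 2750×18.4)/(36100 + 2750) = 693200/38850 = 17.84 °C.

17.8 °C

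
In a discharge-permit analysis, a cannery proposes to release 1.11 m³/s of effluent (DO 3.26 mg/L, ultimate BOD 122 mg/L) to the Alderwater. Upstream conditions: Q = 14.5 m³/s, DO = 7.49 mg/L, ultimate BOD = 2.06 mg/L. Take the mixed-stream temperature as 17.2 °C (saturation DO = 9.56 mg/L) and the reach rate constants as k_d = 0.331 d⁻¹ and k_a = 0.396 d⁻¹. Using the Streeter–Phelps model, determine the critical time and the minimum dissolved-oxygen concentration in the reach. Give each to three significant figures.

t_c ≈ 2.07 d; minimum DO ≈ 5.09 mg/L

Mixed DO = (14.5×7.49 + 1.11×3.26)/(14.5+1.11) = 112.2/15.61 = 7.189 mg/L.
Mixed L₀ = (14.5×2.06 + 1.11×122)/(15.61) = 165.3/15.61 = 10.59 mg/L.
Initial deficit D₀ = C_s − DO₀ = 9.56 − 7.189 = 2.371 mg/L.
t_c = (1/0.06500) ln[(0.396/0.331)(1 − 2.371×0.06500/(0.331×10.59))] = 15.38 × ln(1.144) = 2.067 d.
D_c = (0.331/0.396) × 10.59 × e^(−0.331×2.067) = 0.8359 × 10.59 × 0.5046 = 4.466 mg/L.
Minimum DO = 9.56 − 4.466 = 5.094 mg/L.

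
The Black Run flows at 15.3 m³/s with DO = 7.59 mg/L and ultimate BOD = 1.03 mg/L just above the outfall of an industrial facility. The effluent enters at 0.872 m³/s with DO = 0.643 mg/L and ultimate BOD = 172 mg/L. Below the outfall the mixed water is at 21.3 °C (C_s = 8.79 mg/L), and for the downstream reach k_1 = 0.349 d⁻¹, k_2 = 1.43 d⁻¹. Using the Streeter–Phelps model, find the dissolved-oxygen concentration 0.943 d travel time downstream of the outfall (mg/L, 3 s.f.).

DO ≈ 6.86 mg/L

Mixed DO = (15.3×7.59 + 0.872×0.643)/(15.3+0.872) = 116.7/16.17 = 7.215 mg/L.
Mixed L₀ = (15.3×1.03 + 0.872×172)/(16.17) = 165.7/16.17 = 10.25 mg/L.
Initial deficit D₀ = C_s − DO₀ = 8.79 − 7.215 = 1.575 mg/L.
D(0.943) = [0.349×10.25/(1.43−0.349)](e^(−0.349×0.943) − e^(−1.43×0.943)) + 1.575 e^(−1.43×0.943)
= 3.309 × (0.7196 − 0.2596) + 1.575 × 0.2596 = 1.931 mg/L.
DO = 8.79 − 1.931 = 6.859 mg/L.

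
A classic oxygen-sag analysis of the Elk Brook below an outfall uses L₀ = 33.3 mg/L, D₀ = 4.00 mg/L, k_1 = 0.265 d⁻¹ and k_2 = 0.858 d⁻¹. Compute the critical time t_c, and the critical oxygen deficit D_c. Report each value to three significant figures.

t_c ≈ 1.45 d; D_c ≈ 7.00 mg/L

t_c = [1/(k_2−k_1)] ln[(k_2/k_1)(1 − D₀(k_2−k_1)/(k_1 L₀))]
= [1/(0.858−0.265)] ln[(0.858/0.265)(1 − 4.00×0.5930/(0.265×33.3))]
= (1/0.5930) ln[3.238 × 0.7312] = 1.686 × ln(2.367) = 1.686 × 0.8618 = 1.453 d.
D_c = (k_1/k_2) L₀ e^(−k_1 t_c) = (0.265/0.858) × 33.3 × e^(−0.265×1.453) = 0.3089 × 33.3 × 0.6804 = 6.998 mg/L.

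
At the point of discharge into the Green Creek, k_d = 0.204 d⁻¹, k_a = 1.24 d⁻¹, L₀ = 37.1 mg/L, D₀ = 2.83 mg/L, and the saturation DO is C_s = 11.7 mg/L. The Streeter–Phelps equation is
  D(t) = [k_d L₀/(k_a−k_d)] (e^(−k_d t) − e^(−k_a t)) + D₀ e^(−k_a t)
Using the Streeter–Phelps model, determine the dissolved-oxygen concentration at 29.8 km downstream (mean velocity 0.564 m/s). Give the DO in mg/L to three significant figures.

Travel time t = x/v = 29.8 km / (0.564 m/s) = 29800 m / 0.564 m/s = 52840 s = 0.6115 d.
k_d L₀/(k_a−k_d) = 0.204×37.1/(1.24−0.204) = 7.568/1.036 = 7.305 mg/L.
e^(−k_d t) = e^(−0.204×0.6115) = 0.8827; e^(−k_a t) = e^(−1.24×0.6115) = 0.4685.
D = 7.305 × (0.8827 − 0.4685) + 2.83 × 0.4685 = 3.026 + 1.326 = 4.352 mg/L.
DO = C_s − D = 11.7 − 4.352 = 7.348 mg/L.

DO ≈ 7.35 mg/L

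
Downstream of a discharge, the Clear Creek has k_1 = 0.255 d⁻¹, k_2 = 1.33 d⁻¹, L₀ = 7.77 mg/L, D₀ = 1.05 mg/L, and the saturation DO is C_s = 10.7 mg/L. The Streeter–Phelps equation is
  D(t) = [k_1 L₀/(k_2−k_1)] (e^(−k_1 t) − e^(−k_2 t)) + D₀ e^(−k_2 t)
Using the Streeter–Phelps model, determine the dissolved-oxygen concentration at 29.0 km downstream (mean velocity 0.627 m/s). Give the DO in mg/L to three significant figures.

Travel time t = x/v = 29.0 km / (0.627 m/s) = 29000 m / 0.627 m/s = 46250 s = 0.5353 d.
k_1 L₀/(k_2−k_1) = 0.255×7.77/(1.33−0.255) = 1.981/1.075 = 1.843 mg/L.
e^(−k_1 t) = e^(−0.255×0.5353) = 0.8724; e^(−k_2 t) = e^(−1.33×0.5353) = 0.4907.
D = 1.843 × (0.8724 − 0.4907) + 1.05 × 0.4907 = 0.7036 + 0.5152 = 1.219 mg/L.
DO = C_s − D = 10.7 − 1.219 = 9.481 mg/L.

DO ≈ 9.48 mg/L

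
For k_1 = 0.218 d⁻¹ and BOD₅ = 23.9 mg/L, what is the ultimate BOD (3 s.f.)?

L₀ ≈ 36.0 mg/L

BOD₅ = L₀(1 − e^(−5k_1)) ⇒ L₀ = BOD₅ / (1 − e^(−5×0.218))
= 23.9 / (1 − 0.3362) = 23.9 / 0.6638 = 36.01 mg/L.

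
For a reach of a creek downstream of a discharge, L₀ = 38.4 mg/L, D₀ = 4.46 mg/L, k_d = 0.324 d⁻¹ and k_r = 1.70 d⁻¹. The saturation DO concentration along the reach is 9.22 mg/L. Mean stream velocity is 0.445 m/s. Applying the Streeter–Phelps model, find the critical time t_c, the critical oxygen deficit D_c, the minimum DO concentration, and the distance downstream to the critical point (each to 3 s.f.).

At the critical point dD/dt = 0, so k_d L₀ e^(−k_d t) = k_r D. Substituting D(t) from the Streeter–Phelps equation and solving for t gives
t_c = ln[(k_r/k_d)(1 − D₀(k_r−k_d)/(k_d L₀))] / (k_r−k_d).
Here k_r−k_d = 1.376 d⁻¹ and 1 − D₀(k_r−k_d)/(k_d L₀) = 1 − 4.46×1.376/(0.324×38.4) = 0.5067, so
t_c = ln(5.247 × 0.5067) / 1.376 = 0.9779 / 1.376 = 0.7107 d.
D_c = (k_d/k_r) L₀ e^(−k_d t_c) = (0.324/1.70) × 38.4 × e^(−0.324×0.7107) = 0.1906 × 38.4 × 0.7943 = 5.813 mg/L.
Minimum DO = C_s − D_c = 9.22 − 5.813 = 3.407 mg/L.
x_c = v t_c = 0.445 m/s × 0.7107 d × 86400 s/d = 27320 m ≈ 27.3 km.

t_c ≈ 0.711 d; D_c ≈ 5.81 mg/L; min DO ≈ 3.41 mg/L; x_c ≈ 27.3 km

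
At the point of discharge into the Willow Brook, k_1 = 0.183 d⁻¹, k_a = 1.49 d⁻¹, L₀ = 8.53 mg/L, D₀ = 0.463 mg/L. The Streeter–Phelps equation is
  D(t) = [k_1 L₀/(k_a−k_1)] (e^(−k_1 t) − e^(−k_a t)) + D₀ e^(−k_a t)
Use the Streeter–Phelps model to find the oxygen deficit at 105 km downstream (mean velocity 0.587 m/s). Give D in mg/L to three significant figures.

Travel time t = x/v = 105 km / (0.587 m/s) = 105000 m / 0.587 m/s = 178900 s = 2.070 d.
k_1 L₀/(k_a−k_1) = 0.183×8.53/(1.49−0.183) = 1.561/1.307 = 1.194 mg/L.
e^(−k_1 t) = e^(−0.183×2.070) = 0.6846; e^(−k_a t) = e^(−1.49×2.070) = 0.04574.
D = 1.194 × (0.6846 − 0.04574) + 0.463 × 0.04574 = 0.7631 + 0.02118 = 0.7842 mg/L.

D ≈ 0.784 mg/L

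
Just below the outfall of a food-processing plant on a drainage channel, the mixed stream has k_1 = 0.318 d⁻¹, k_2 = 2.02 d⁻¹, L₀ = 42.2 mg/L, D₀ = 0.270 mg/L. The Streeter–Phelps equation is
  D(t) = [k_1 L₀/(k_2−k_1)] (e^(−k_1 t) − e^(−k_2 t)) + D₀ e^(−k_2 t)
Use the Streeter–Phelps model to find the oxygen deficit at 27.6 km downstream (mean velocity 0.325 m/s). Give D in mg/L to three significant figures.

D ≈ 4.72 mg/L

Travel time t = x/v = 27.6 km / (0.325 m/s) = 27600 m / 0.325 m/s = 84920 s = 0.9829 d.
k_1 L₀/(k_2−k_1) = 0.318×42.2/(2.02−0.318) = 13.42/1.702 = 7.885 mg/L.
e^(−k_1 t) = e^(−0.318×0.9829) = 0.7316; e^(−k_2 t) = e^(−2.02×0.9829) = 0.1373.
D = 7.885 × (0.7316 − 0.1373) + 0.270 × 0.1373 = 4.685 + 0.03708 = 4.723 mg/L.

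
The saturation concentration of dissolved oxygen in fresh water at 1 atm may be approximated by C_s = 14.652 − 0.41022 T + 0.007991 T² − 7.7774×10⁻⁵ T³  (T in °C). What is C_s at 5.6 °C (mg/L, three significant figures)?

C_s = 14.652 − 0.41022×5.6 + 0.007991×5.6² − 7.7774×10⁻⁵×5.6³ = 12.59 mg/L.

C_s ≈ 12.6 mg/L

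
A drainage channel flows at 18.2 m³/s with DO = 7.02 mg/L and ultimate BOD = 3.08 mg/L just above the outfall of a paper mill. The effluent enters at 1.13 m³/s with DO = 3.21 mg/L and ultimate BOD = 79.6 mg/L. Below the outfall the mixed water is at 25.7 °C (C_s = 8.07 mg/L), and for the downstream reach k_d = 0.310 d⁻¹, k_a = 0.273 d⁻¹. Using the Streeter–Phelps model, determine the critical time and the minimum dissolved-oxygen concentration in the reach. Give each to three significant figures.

t_c ≈ 2.90 d; minimum DO ≈ 4.58 mg/L

Mixed DO = (18.2×7.02 + 1.13×3.21)/(18.2+1.13) = 131.4/19.33 = 6.797 mg/L.
Mixed L₀ = (18.2×3.08 + 1.13×79.6)/(19.33) = 146.0/19.33 = 7.553 mg/L.
Initial deficit D₀ = C_s − DO₀ = 8.07 − 6.797 = 1.273 mg/L.
t_c = (1/-0.03700) ln[(0.273/0.310)(1 − 1.273×-0.03700/(0.310×7.553))] = -27.03 × ln(0.8984) = 2.897 d.
D_c = (0.310/0.273) × 7.553 × e^(−0.310×2.897) = 1.136 × 7.553 × 0.4074 = 3.494 mg/L.
Minimum DO = 8.07 − 3.494 = 4.576 mg/L.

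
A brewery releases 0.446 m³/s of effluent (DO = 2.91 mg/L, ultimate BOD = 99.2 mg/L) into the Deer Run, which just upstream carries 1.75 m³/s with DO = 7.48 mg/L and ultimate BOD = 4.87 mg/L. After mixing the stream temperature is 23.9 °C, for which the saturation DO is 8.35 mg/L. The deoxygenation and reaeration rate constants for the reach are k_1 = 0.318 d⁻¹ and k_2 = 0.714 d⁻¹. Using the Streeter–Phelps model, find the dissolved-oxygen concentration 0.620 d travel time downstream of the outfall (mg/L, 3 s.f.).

Mixed DO = (1.75×7.48 + 0.446×2.91)/(1.75+0.446) = 14.39/2.196 = 6.552 mg/L.
Mixed L₀ = (1.75×4.87 + 0.446×99.2)/(2.196) = 52.77/2.196 = 24.03 mg/L.
Initial deficit D₀ = C_s − DO₀ = 8.35 − 6.552 = 1.798 mg/L.
D(0.620) = [0.318×24.03/(0.714−0.318)](e^(−0.318×0.620) − e^(−0.714×0.620)) + 1.798 e^(−0.714×0.620)
= 19.30 × (0.8211 − 0.6423) + 1.798 × 0.6423 = 4.604 mg/L.
DO = 8.35 − 4.604 = 3.746 mg/L.

DO ≈ 3.75 mg/L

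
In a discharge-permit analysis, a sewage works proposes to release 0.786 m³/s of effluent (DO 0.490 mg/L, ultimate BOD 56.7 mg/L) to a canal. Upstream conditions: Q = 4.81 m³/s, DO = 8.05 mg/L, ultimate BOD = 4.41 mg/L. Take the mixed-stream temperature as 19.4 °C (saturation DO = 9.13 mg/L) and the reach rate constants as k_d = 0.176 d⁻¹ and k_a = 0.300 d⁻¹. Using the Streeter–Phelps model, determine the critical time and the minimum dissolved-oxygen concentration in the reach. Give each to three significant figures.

Mixed DO = (4.81×8.05 + 0.786×0.490)/(4.81+0.786) = 39.11/5.596 = 6.988 mg/L.
Mixed L₀ = (4.81×4.41 + 0.786×56.7)/(5.596) = 65.78/5.596 = 11.75 mg/L.
Initial deficit D₀ = C_s − DO₀ = 9.13 − 6.988 = 2.142 mg/L.
t_c = (1/0.1240) ln[(0.300/0.176)(1 − 2.142×0.1240/(0.176×11.75))] = 8.065 × ln(1.486) = 3.193 d.
D_c = (0.176/0.300) × 11.75 × e^(−0.176×3.193) = 0.5867 × 11.75 × 0.5701 = 3.931 mg/L.
Minimum DO = 9.13 − 3.931 = 5.199 mg/L.

t_c ≈ 3.19 d; minimum DO ≈ 5.20 mg/L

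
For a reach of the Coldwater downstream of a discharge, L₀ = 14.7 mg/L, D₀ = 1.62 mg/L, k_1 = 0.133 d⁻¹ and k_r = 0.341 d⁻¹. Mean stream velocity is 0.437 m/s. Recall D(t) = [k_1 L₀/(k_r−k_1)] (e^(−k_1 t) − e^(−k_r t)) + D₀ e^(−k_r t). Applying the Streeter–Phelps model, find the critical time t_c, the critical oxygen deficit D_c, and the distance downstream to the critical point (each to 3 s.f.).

t_c = [1/(k_r−k_1)] ln[(k_r/k_1)(1 − D₀(k_r−k_1)/(k_1 L₀))]
= [1/(0.341−0.133)] ln[(0.341/0.133)(1 − 1.62×0.2080/(0.133×14.7))]
= (1/0.2080) ln[2.564 × 0.8277] = 4.808 × ln(2.122) = 4.808 × 0.7524 = 3.617 d.
L(t_c) = L₀ e^(−k_1 t_c) = 14.7 × 0.6181 = 9.086 mg/L, and at the critical point k_r D_c = k_1 L, so D_c = (0.133/0.341) × 9.086 = 3.544 mg/L.
x_c = v t_c = 0.437 m/s × 3.617 d × 86400 s/d = 136600 m ≈ 137 km.

t_c ≈ 3.62 d; D_c ≈ 3.54 mg/L; x_c ≈ 137 km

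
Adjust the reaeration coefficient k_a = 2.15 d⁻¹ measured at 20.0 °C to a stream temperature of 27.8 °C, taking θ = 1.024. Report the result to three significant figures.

k_a ≈ 2.59 d⁻¹

k_a(T₂) = k_a(T₁) · θ^(T₂−T₁) = 2.15 × 1.024^(27.8−20.0)
= 2.15 × 1.024^7.80 = 2.15 × 1.203 = 2.587 d⁻¹.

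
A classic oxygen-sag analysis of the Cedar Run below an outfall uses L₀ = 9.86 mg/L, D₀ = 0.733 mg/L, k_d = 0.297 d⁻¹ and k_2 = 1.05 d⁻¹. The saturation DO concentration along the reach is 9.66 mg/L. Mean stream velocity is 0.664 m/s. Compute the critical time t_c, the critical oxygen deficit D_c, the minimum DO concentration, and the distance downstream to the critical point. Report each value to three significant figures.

t_c ≈ 1.40 d; D_c ≈ 1.84 mg/L; min DO ≈ 7.82 mg/L; x_c ≈ 80.3 km

t_c = [1/(k_2−k_d)] ln[(k_2/k_d)(1 − D₀(k_2−k_d)/(k_d L₀))]
= [1/(1.05−0.297)] ln[(1.05/0.297)(1 − 0.733×0.7530/(0.297×9.86))]
= (1/0.7530) ln[3.535 × 0.8115] = 1.328 × ln(2.869) = 1.328 × 1.054 = 1.400 d.
D_c = (k_d/k_2) L₀ e^(−k_d t_c) = (0.297/1.05) × 9.86 × e^(−0.297×1.400) = 0.2829 × 9.86 × 0.6599 = 1.840 mg/L.
Minimum DO = C_s − D_c = 9.66 − 1.840 = 7.820 mg/L.
x_c = v t_c = 0.664 m/s × 1.400 d × 86400 s/d = 80300 m ≈ 80.3 km.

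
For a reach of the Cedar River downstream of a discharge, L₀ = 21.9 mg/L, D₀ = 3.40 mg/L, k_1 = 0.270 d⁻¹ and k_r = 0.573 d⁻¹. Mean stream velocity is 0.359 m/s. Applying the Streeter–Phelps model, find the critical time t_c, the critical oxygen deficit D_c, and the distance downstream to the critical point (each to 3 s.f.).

With k_r/k_1 = 2.122 and 1 − D₀(k_r−k_1)/(k_1 L₀) = 0.8258,
t_c = ln(2.122 × 0.8258) / (0.573 − 0.270) = ln(1.752) / 0.3030 = 0.5610/0.3030 = 1.852 d.
D_c = (k_1/k_r) L₀ e^(−k_1 t_c) = (0.270/0.573) × 21.9 × e^(−0.270×1.852) = 0.4712 × 21.9 × 0.6066 = 6.259 mg/L.
x_c = v t_c = 0.359 m/s × 1.852 d × 86400 s/d = 57430 m ≈ 57.4 km.

t_c ≈ 1.85 d; D_c ≈ 6.26 mg/L; x_c ≈ 57.4 km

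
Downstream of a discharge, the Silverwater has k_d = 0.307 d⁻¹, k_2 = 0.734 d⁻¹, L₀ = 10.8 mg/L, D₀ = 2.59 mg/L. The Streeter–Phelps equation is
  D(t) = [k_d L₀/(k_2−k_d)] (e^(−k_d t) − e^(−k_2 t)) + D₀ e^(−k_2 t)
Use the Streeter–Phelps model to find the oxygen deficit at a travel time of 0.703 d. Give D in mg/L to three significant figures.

D ≈ 3.17 mg/L

k_d L₀/(k_2−k_d) = 0.307×10.8/(0.734−0.307) = 3.316/0.4270 = 7.765 mg/L.
e^(−k_d t) = e^(−0.307×0.7030) = 0.8059; e^(−k_2 t) = e^(−0.734×0.7030) = 0.5969.
D = 7.765 × (0.8059 − 0.5969) + 2.59 × 0.5969 = 1.623 + 1.546 = 3.169 mg/L.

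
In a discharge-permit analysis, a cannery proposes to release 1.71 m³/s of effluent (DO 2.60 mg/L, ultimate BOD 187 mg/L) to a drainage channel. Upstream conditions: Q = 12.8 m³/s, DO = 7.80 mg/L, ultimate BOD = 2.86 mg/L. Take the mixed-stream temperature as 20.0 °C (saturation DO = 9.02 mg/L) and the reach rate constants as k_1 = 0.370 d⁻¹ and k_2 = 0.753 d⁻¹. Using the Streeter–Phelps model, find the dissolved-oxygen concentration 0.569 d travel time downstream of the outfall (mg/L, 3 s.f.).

DO ≈ 4.06 mg/L

Mixed DO = (12.8×7.80 + 1.71×2.60)/(12.8+1.71) = 104.3/14.51 = 7.187 mg/L.
Mixed L₀ = (12.8×2.86 + 1.71×187)/(14.51) = 356.4/14.51 = 24.56 mg/L.
Initial deficit D₀ = C_s − DO₀ = 9.02 − 7.187 = 1.833 mg/L.
D(0.569) = [0.370×24.56/(0.753−0.370)](e^(−0.370×0.569) − e^(−0.753×0.569)) + 1.833 e^(−0.753×0.569)
= 23.73 × (0.8102 − 0.6515) + 1.833 × 0.6515 = 4.958 mg/L.
DO = 9.02 − 4.958 = 4.062 mg/L.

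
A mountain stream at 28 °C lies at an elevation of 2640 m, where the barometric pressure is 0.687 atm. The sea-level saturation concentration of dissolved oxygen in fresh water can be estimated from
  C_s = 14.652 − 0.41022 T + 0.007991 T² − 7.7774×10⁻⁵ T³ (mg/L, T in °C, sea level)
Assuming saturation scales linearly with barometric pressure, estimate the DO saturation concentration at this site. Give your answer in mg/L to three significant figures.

C_s ≈ 5.31 mg/L

At sea level: C_s = 14.652 − 0.41022×28 + 0.007991×28² − 7.7774×10⁻⁵×28³ = 7.723 mg/L.
Pressure correction: C_s' = 7.723 × 0.687 = 5.306 mg/L.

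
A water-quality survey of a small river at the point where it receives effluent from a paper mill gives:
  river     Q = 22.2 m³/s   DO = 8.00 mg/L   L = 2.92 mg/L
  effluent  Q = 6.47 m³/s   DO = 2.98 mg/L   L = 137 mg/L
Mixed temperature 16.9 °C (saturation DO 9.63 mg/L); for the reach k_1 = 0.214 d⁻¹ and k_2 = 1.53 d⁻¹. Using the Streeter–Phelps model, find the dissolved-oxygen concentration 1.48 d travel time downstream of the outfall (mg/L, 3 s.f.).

DO ≈ 5.97 mg/L

Mixed DO = (22.2×8.00 + 6.47×2.98)/(22.2+6.47) = 196.9/28.67 = 6.867 mg/L.
Mixed L₀ = (22.2×2.92 + 6.47×137)/(28.67) = 951.2/28.67 = 33.18 mg/L.
Initial deficit D₀ = C_s − DO₀ = 9.63 − 6.867 = 2.763 mg/L.
D(1.48) = [0.214×33.18/(1.53−0.214)](e^(−0.214×1.48) − e^(−1.53×1.48)) + 2.763 e^(−1.53×1.48)
= 5.395 × (0.7285 − 0.1039) + 2.763 × 0.1039 = 3.657 mg/L.
DO = 9.63 − 3.657 = 5.973 mg/L.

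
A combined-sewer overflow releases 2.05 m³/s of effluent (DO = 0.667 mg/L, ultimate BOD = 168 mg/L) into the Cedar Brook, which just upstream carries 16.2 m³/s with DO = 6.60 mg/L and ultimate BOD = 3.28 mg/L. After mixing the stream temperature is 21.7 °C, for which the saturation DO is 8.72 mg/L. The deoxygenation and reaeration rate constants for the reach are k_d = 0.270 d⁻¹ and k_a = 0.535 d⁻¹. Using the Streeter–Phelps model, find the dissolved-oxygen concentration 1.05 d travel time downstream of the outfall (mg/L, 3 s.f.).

DO ≈ 3.07 mg/L

Mixed DO = (16.2×6.60 + 2.05×0.667)/(16.2+2.05) = 108.3/18.25 = 5.934 mg/L.
Mixed L₀ = (16.2×3.28 + 2.05×168)/(18.25) = 397.5/18.25 = 21.78 mg/L.
Initial deficit D₀ = C_s − DO₀ = 8.72 − 5.934 = 2.786 mg/L.
D(1.05) = [0.270×21.78/(0.535−0.270)](e^(−0.270×1.05) − e^(−0.535×1.05)) + 2.786 e^(−0.535×1.05)
= 22.19 × (0.7531 − 0.5702) + 2.786 × 0.5702 = 5.649 mg/L.
DO = 8.72 − 5.649 = 3.071 mg/L.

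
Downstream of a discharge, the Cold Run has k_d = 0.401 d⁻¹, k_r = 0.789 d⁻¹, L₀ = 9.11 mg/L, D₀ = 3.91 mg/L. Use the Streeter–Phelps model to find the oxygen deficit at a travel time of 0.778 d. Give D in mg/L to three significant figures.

k_d L₀/(k_r−k_d) = 0.401×9.11/(0.789−0.401) = 3.653/0.3880 = 9.415 mg/L.
e^(−k_d t) = e^(−0.401×0.7780) = 0.7320; e^(−k_r t) = e^(−0.789×0.7780) = 0.5413.
D = 9.415 × (0.7320 − 0.5413) + 3.91 × 0.5413 = 1.796 + 2.116 = 3.912 mg/L.

D ≈ 3.91 mg/L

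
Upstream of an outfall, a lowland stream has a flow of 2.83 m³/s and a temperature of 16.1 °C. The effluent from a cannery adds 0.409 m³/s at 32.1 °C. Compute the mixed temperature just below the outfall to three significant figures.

Flow-weighted mixing: C = (Q_r C_r + Q_w C_w)/(Q_r + Q_w)
= (2.83×16.1 + 0.409×32.1)/(2.83 + 0.409) = 58.69/3.239 = 18.12 °C.

18.1 °C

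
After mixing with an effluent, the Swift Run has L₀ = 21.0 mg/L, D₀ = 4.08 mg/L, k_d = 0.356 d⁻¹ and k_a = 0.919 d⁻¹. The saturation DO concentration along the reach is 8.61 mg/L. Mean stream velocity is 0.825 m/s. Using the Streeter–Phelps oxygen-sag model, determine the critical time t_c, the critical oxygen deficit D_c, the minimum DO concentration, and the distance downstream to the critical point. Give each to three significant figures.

t_c = [1/(k_a−k_d)] ln[(k_a/k_d)(1 − D₀(k_a−k_d)/(k_d L₀))]
= [1/(0.919−0.356)] ln[(0.919/0.356)(1 − 4.08×0.5630/(0.356×21.0))]
= (1/0.5630) ln[2.581 × 0.6927] = 1.776 × ln(1.788) = 1.776 × 0.5813 = 1.032 d.
L(t_c) = L₀ e^(−k_d t_c) = 21.0 × 0.6924 = 14.54 mg/L, and at the critical point k_a D_c = k_d L, so D_c = (0.356/0.919) × 14.54 = 5.633 mg/L.
Minimum DO = C_s − D_c = 8.61 − 5.633 = 2.977 mg/L.
x_c = v t_c = 0.825 m/s × 1.032 d × 86400 s/d = 73590 m ≈ 73.6 km.

t_c ≈ 1.03 d; D_c ≈ 5.63 mg/L; min DO ≈ 2.98 mg/L; x_c ≈ 73.6 km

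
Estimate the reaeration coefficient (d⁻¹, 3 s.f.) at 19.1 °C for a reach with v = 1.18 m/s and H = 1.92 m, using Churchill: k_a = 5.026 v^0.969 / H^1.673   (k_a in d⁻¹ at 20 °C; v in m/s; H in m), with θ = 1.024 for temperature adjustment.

k_a ≈ 1.94 d⁻¹

k_a(20) = 5.026 × 1.18^0.969 / 1.92^1.673 = 5.026 × 1.174 / 2.978 = 1.981 d⁻¹.
k_a(19.1) = 1.981 × 1.024^(19.1−20) = 1.981 × 0.9789 = 1.939 d⁻¹.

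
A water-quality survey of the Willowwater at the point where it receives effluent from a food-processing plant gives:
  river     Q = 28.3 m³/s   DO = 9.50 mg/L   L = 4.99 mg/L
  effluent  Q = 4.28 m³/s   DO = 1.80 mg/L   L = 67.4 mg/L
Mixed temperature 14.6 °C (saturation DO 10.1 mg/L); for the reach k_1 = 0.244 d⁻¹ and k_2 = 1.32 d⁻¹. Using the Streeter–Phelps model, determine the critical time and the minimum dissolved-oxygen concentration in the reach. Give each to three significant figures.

Mixed DO = (28.3×9.50 + 4.28×1.80)/(28.3+4.28) = 276.6/32.58 = 8.488 mg/L.
Mixed L₀ = (28.3×4.99 + 4.28×67.4)/(32.58) = 429.7/32.58 = 13.19 mg/L.
Initial deficit D₀ = C_s − DO₀ = 10.1 − 8.488 = 1.612 mg/L.
t_c = (1/1.076) ln[(1.32/0.244)(1 − 1.612×1.076/(0.244×13.19))] = 0.9294 × ln(2.495) = 0.8496 d.
D_c = (0.244/1.32) × 13.19 × e^(−0.244×0.8496) = 0.1848 × 13.19 × 0.8128 = 1.981 mg/L.
Minimum DO = 10.1 − 1.981 = 8.119 mg/L.

t_c ≈ 0.850 d; minimum DO ≈ 8.12 mg/L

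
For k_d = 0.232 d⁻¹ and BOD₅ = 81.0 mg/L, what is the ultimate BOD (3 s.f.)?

BOD₅ = L₀(1 − e^(−5k_d)) ⇒ L₀ = BOD₅ / (1 − e^(−5×0.232))
= 81.0 / (1 − 0.3135) = 81.0 / 0.6865 = 118.0 mg/L.

L₀ ≈ 118 mg/L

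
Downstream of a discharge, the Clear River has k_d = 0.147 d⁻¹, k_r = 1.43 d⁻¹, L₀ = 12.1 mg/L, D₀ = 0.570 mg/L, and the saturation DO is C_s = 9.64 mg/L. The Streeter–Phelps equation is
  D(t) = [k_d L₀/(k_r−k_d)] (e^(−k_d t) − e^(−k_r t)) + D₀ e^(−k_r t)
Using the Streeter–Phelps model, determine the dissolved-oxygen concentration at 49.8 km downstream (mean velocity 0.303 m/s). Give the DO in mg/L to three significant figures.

DO ≈ 8.65 mg/L

Travel time t = x/v = 49.8 km / (0.303 m/s) = 49800 m / 0.303 m/s = 164400 s = 1.902 d.
k_d L₀/(k_r−k_d) = 0.147×12.1/(1.43−0.147) = 1.779/1.283 = 1.386 mg/L.
e^(−k_d t) = e^(−0.147×1.902) = 0.7561; e^(−k_r t) = e^(−1.43×1.902) = 0.06586.
D = 1.386 × (0.7561 − 0.06586) + 0.570 × 0.06586 = 0.9569 + 0.03754 = 0.9944 mg/L.
DO = C_s − D = 9.64 − 0.9944 = 8.646 mg/L.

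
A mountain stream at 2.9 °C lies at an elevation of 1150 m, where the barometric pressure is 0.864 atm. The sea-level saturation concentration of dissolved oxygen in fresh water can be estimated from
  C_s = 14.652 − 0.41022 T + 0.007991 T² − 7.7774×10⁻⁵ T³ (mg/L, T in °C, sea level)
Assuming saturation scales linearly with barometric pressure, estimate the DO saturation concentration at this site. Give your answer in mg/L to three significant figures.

At sea level: C_s = 14.652 − 0.41022×2.9 + 0.007991×2.9² − 7.7774×10⁻⁵×2.9³ = 13.53 mg/L.
Pressure correction: C_s' = 13.53 × 0.864 = 11.69 mg/L.

C_s ≈ 11.7 mg/L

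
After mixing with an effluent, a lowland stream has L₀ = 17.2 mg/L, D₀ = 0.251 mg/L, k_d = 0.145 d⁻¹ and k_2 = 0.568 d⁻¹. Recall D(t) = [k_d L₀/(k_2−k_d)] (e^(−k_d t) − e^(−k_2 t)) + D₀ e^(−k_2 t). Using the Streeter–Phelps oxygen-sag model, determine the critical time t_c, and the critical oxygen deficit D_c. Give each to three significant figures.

At the critical point dD/dt = 0, so k_d L₀ e^(−k_d t) = k_2 D. Substituting D(t) from the Streeter–Phelps equation and solving for t gives
t_c = ln[(k_2/k_d)(1 − D₀(k_2−k_d)/(k_d L₀))] / (k_2−k_d).
Here k_2−k_d = 0.4230 d⁻¹ and 1 − D₀(k_2−k_d)/(k_d L₀) = 1 − 0.251×0.4230/(0.145×17.2) = 0.9574, so
t_c = ln(3.917 × 0.9574) / 0.4230 = 1.322 / 0.4230 = 3.125 d.
L(t_c) = L₀ e^(−k_d t_c) = 17.2 × 0.6356 = 10.93 mg/L, and at the critical point k_2 D_c = k_d L, so D_c = (0.145/0.568) × 10.93 = 2.791 mg/L.

t_c ≈ 3.13 d; D_c ≈ 2.79 mg/L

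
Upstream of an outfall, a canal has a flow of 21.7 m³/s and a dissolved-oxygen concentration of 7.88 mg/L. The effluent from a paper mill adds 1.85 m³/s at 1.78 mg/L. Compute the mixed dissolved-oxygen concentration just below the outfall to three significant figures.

7.40 mg/L

Flow-weighted mixing: C = (Q_r C_r + Q_w C_w)/(Q_r + Q_w)
= (21.7×7.88 + 1.85×1.78)/(21.7 + 1.85) = 174.3/23.55 = 7.401 mg/L.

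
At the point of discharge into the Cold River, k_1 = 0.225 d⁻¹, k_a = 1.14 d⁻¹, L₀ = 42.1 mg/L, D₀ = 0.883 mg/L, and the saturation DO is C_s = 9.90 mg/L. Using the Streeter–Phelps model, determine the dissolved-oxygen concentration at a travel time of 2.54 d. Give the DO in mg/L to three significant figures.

DO ≈ 4.58 mg/L

k_1 L₀/(k_a−k_1) = 0.225×42.1/(1.14−0.225) = 9.473/0.9150 = 10.35 mg/L.
e^(−k_1 t) = e^(−0.225×2.540) = 0.5647; e^(−k_a t) = e^(−1.14×2.540) = 0.05527.
D = 10.35 × (0.5647 − 0.05527) + 0.883 × 0.05527 = 5.274 + 0.04880 = 5.322 mg/L.
DO = C_s − D = 9.90 − 5.322 = 4.578 mg/L.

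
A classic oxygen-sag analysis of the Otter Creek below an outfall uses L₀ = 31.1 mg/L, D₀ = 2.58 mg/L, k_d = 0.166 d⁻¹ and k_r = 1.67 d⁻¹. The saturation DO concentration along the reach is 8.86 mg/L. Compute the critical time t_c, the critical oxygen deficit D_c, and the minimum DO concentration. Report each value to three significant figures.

t_c ≈ 0.609 d; D_c ≈ 2.79 mg/L; min DO ≈ 6.07 mg/L

t_c = [1/(k_r−k_d)] ln[(k_r/k_d)(1 − D₀(k_r−k_d)/(k_d L₀))]
= [1/(1.67−0.166)] ln[(1.67/0.166)(1 − 2.58×1.504/(0.166×31.1))]
= (1/1.504) ln[10.06 × 0.2484] = 0.6649 × ln(2.499) = 0.6649 × 0.9158 = 0.6089 d.
D_c = (k_d/k_r) L₀ e^(−k_d t_c) = (0.166/1.67) × 31.1 × e^(−0.166×0.6089) = 0.09940 × 31.1 × 0.9039 = 2.794 mg/L.
Minimum DO = C_s − D_c = 8.86 − 2.794 = 6.066 mg/L.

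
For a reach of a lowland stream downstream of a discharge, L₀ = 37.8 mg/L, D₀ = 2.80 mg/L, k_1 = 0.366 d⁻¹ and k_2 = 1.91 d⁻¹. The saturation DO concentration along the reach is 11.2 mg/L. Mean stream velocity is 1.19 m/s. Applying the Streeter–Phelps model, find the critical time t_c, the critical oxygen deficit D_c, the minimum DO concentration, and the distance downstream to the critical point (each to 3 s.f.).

t_c = [1/(k_2−k_1)] ln[(k_2/k_1)(1 − D₀(k_2−k_1)/(k_1 L₀))]
= [1/(1.91−0.366)] ln[(1.91/0.366)(1 − 2.80×1.544/(0.366×37.8))]
= (1/1.544) ln[5.219 × 0.6875] = 0.6477 × ln(3.588) = 0.6477 × 1.278 = 0.8274 d.
L(t_c) = L₀ e^(−k_1 t_c) = 37.8 × 0.7387 = 27.92 mg/L, and at the critical point k_2 D_c = k_1 L, so D_c = (0.366/1.91) × 27.92 = 5.351 mg/L.
Minimum DO = C_s − D_c = 11.2 − 5.351 = 5.849 mg/L.
x_c = v t_c = 1.19 m/s × 0.8274 d × 86400 s/d = 85070 m ≈ 85.1 km.

t_c ≈ 0.827 d; D_c ≈ 5.35 mg/L; min DO ≈ 5.85 mg/L; x_c ≈ 85.1 km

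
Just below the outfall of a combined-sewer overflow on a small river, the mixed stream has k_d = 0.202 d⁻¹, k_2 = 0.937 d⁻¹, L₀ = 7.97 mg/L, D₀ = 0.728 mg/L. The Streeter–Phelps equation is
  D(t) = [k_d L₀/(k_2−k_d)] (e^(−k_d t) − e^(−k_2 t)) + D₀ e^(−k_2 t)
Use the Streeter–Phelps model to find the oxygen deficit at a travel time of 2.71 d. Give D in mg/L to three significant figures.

k_d L₀/(k_2−k_d) = 0.202×7.97/(0.937−0.202) = 1.610/0.7350 = 2.190 mg/L.
e^(−k_d t) = e^(−0.202×2.710) = 0.5784; e^(−k_2 t) = e^(−0.937×2.710) = 0.07892.
D = 2.190 × (0.5784 − 0.07892) + 0.728 × 0.07892 = 1.094 + 0.05746 = 1.152 mg/L.

D ≈ 1.15 mg/L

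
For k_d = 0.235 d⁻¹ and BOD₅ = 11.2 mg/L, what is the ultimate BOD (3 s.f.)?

L₀ ≈ 16.2 mg/L

BOD₅ = L₀(1 − e^(−5k_d)) ⇒ L₀ = BOD₅ / (1 − e^(−5×0.235))
= 11.2 / (1 − 0.3088) = 11.2 / 0.6912 = 16.20 mg/L.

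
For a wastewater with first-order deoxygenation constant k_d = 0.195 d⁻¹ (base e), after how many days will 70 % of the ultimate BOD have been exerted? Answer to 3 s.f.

y/L₀ = 1 − e^(−k_d t) = 0.70 ⇒ e^(−k_d t) = 0.300
t = −ln(0.300) / 0.195 = 1.204 / 0.195 = 6.174 d.

t ≈ 6.17 d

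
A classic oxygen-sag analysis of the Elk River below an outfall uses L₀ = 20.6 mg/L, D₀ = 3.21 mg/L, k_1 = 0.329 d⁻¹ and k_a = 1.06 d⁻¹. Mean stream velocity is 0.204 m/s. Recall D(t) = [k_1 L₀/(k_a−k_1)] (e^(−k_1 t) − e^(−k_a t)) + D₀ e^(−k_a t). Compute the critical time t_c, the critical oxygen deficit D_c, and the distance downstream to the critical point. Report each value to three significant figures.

t_c = [1/(k_a−k_1)] ln[(k_a/k_1)(1 − D₀(k_a−k_1)/(k_1 L₀))]
= [1/(1.06−0.329)] ln[(1.06/0.329)(1 − 3.21×0.7310/(0.329×20.6))]
= (1/0.7310) ln[3.222 × 0.6538] = 1.368 × ln(2.106) = 1.368 × 0.7450 = 1.019 d.
D_c = (k_1/k_a) L₀ e^(−k_1 t_c) = (0.329/1.06) × 20.6 × e^(−0.329×1.019) = 0.3104 × 20.6 × 0.7151 = 4.572 mg/L.
x_c = v t_c = 0.204 m/s × 1.019 d × 86400 s/d = 17960 m ≈ 18.0 km.

t_c ≈ 1.02 d; D_c ≈ 4.57 mg/L; x_c ≈ 18.0 km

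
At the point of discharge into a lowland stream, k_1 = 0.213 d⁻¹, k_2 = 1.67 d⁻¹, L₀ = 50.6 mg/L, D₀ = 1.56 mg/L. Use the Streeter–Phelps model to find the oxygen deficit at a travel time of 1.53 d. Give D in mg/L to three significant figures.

D ≈ 4.89 mg/L

k_1 L₀/(k_2−k_1) = 0.213×50.6/(1.67−0.213) = 10.78/1.457 = 7.397 mg/L.
e^(−k_1 t) = e^(−0.213×1.530) = 0.7219; e^(−k_2 t) = e^(−1.67×1.530) = 0.07768.
D = 7.397 × (0.7219 − 0.07768) + 1.56 × 0.07768 = 4.765 + 0.1212 = 4.887 mg/L.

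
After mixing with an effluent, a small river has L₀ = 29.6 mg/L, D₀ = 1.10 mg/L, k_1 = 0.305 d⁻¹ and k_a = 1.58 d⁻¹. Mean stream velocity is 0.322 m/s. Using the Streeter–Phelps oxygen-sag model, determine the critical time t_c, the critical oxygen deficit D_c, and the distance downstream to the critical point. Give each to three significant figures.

At the critical point dD/dt = 0, so k_1 L₀ e^(−k_1 t) = k_a D. Substituting D(t) from the Streeter–Phelps equation and solving for t gives
t_c = ln[(k_a/k_1)(1 − D₀(k_a−k_1)/(k_1 L₀))] / (k_a−k_1).
Here k_a−k_1 = 1.275 d⁻¹ and 1 − D₀(k_a−k_1)/(k_1 L₀) = 1 − 1.10×1.275/(0.305×29.6) = 0.8446, so
t_c = ln(5.180 × 0.8446) / 1.275 = 1.476 / 1.275 = 1.158 d.
D_c = (k_1/k_a) L₀ e^(−k_1 t_c) = (0.305/1.58) × 29.6 × e^(−0.305×1.158) = 0.1930 × 29.6 × 0.7025 = 4.014 mg/L.
x_c = v t_c = 0.322 m/s × 1.158 d × 86400 s/d = 32210 m ≈ 32.2 km.

t_c ≈ 1.16 d; D_c ≈ 4.01 mg/L; x_c ≈ 32.2 km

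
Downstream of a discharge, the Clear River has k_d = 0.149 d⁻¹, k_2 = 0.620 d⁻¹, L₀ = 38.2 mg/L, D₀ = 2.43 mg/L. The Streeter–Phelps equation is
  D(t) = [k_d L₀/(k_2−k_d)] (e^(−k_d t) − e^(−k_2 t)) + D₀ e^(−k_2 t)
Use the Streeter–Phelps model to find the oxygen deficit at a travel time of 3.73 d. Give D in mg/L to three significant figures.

k_d L₀/(k_2−k_d) = 0.149×38.2/(0.620−0.149) = 5.692/0.4710 = 12.08 mg/L.
e^(−k_d t) = e^(−0.149×3.730) = 0.5736; e^(−k_2 t) = e^(−0.620×3.730) = 0.09900.
D = 12.08 × (0.5736 − 0.09900) + 2.43 × 0.09900 = 5.736 + 0.2406 = 5.976 mg/L.

D ≈ 5.98 mg/L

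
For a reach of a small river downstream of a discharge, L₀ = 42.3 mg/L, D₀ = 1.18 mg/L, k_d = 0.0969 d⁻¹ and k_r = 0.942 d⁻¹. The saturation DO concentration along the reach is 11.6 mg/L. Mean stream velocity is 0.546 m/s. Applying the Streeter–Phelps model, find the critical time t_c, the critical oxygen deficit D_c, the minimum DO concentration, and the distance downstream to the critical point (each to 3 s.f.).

t_c ≈ 2.36 d; D_c ≈ 3.46 mg/L; min DO ≈ 8.14 mg/L; x_c ≈ 111 km

At the critical point dD/dt = 0, so k_d L₀ e^(−k_d t) = k_r D. Substituting D(t) from the Streeter–Phelps equation and solving for t gives
t_c = ln[(k_r/k_d)(1 − D₀(k_r−k_d)/(k_d L₀))] / (k_r−k_d).
Here k_r−k_d = 0.8451 d⁻¹ and 1 − D₀(k_r−k_d)/(k_d L₀) = 1 − 1.18×0.8451/(0.0969×42.3) = 0.7567, so
t_c = ln(9.721 × 0.7567) / 0.8451 = 1.996 / 0.8451 = 2.361 d.
L(t_c) = L₀ e^(−k_d t_c) = 42.3 × 0.7955 = 33.65 mg/L, and at the critical point k_r D_c = k_d L, so D_c = (0.0969/0.942) × 33.65 = 3.461 mg/L.
Minimum DO = C_s − D_c = 11.6 − 3.461 = 8.139 mg/L.
x_c = v t_c = 0.546 m/s × 2.361 d × 86400 s/d = 111400 m ≈ 111 km.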